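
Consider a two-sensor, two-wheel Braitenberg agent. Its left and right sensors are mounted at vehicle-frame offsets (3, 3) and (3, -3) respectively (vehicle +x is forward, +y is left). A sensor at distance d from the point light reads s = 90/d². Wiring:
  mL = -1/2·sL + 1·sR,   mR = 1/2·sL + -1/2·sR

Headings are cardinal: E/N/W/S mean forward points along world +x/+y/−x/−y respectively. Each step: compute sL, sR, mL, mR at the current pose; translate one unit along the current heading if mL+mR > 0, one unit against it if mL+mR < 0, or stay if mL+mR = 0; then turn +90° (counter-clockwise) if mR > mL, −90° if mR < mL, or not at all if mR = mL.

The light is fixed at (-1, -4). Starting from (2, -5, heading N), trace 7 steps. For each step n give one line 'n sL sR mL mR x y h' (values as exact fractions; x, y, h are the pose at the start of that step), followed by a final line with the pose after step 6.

0 45/2 9/4 -9 81/8 2 -5 N
1 10 10 5 0 2 -4 W
2 9 45/17 -63/34 54/17 1 -4 N
3 18 90/17 -63/17 108/17 1 -3 W
4 9/2 45/4 9 -27/8 0 -3 S
5 90/13 90/13 45/13 0 0 -4 W
6 5 5 5/2 0 -1 -4 N
final -1 -3 E

n=0: pose=(2,-5,N); sL=45/2, sR=9/4; mL=-9, mR=81/8; mL+mR=9/8 → advance +1; mR−mL=153/8 → turn +1·90°
n=1: pose=(2,-4,W); sL=10, sR=10; mL=5, mR=0; mL+mR=5 → advance +1; mR−mL=-5 → turn -1·90°
n=2: pose=(1,-4,N); sL=9, sR=45/17; mL=-63/34, mR=54/17; mL+mR=45/34 → advance +1; mR−mL=171/34 → turn +1·90°
n=3: pose=(1,-3,W); sL=18, sR=90/17; mL=-63/17, mR=108/17; mL+mR=45/17 → advance +1; mR−mL=171/17 → turn +1·90°
n=4: pose=(0,-3,S); sL=9/2, sR=45/4; mL=9, mR=-27/8; mL+mR=45/8 → advance +1; mR−mL=-99/8 → turn -1·90°
n=5: pose=(0,-4,W); sL=90/13, sR=90/13; mL=45/13, mR=0; mL+mR=45/13 → advance +1; mR−mL=-45/13 → turn -1·90°
n=6: pose=(-1,-4,N); sL=5, sR=5; mL=5/2, mR=0; mL+mR=5/2 → advance +1; mR−mL=-5/2 → turn -1·90°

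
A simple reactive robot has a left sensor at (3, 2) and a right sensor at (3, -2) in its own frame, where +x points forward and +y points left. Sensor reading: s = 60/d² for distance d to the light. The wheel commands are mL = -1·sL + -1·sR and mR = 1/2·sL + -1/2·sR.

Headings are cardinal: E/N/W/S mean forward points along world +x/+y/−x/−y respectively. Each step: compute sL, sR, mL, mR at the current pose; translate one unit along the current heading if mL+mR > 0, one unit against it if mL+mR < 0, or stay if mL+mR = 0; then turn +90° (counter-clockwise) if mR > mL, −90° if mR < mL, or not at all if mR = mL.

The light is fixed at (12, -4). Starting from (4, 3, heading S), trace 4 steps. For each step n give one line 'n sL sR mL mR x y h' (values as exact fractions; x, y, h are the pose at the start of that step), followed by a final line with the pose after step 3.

n=0: pose=(4,3,S); sL=15/13, sR=15/29; mL=-630/377, mR=120/377; mL+mR=-510/377 → advance -1; mR−mL=750/377 → turn +1·90°
n=1: pose=(4,4,E); sL=12/25, sR=60/61; mL=-2232/1525, mR=-384/1525; mL+mR=-2616/1525 → advance -1; mR−mL=1848/1525 → turn +1·90°
n=2: pose=(3,4,N); sL=30/121, sR=6/17; mL=-1236/2057, mR=-108/2057; mL+mR=-1344/2057 → advance -1; mR−mL=1128/2057 → turn +1·90°
n=3: pose=(3,3,W); sL=60/169, sR=4/15; mL=-1576/2535, mR=112/2535; mL+mR=-488/845 → advance -1; mR−mL=1688/2535 → turn +1·90°

0 15/13 15/29 -630/377 120/377 4 3 S
1 12/25 60/61 -2232/1525 -384/1525 4 4 E
2 30/121 6/17 -1236/2057 -108/2057 3 4 N
3 60/169 4/15 -1576/2535 112/2535 3 3 W
final 4 3 S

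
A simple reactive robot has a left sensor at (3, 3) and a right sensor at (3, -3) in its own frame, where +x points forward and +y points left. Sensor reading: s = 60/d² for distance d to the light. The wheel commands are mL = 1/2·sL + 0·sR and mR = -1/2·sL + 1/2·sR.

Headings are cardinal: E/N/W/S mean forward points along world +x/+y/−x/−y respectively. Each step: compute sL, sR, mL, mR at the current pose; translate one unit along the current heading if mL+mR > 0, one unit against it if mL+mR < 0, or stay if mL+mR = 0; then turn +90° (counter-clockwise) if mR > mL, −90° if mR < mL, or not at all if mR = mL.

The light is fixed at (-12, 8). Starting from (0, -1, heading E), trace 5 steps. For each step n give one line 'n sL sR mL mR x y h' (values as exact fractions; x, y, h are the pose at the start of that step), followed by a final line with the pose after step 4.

0 20/87 20/123 10/87 -40/1189 0 -1 E
1 3/20 15/61 3/40 117/2440 1 -1 S
2 60/269 60/149 30/269 3600/40081 1 -2 W
3 6/13 30/137 3/13 -216/1781 0 -2 N
4 20/87 20/123 10/87 -40/1189 0 -1 E
final 1 -1 S

n=0: pose=(0,-1,E); sL=20/87, sR=20/123; mL=10/87, mR=-40/1189; mL+mR=10/123 → advance +1; mR−mL=-530/3567 → turn -1·90°
n=1: pose=(1,-1,S); sL=3/20, sR=15/61; mL=3/40, mR=117/2440; mL+mR=15/122 → advance +1; mR−mL=-33/1220 → turn -1·90°
n=2: pose=(1,-2,W); sL=60/269, sR=60/149; mL=30/269, mR=3600/40081; mL+mR=30/149 → advance +1; mR−mL=-870/40081 → turn -1·90°
n=3: pose=(0,-2,N); sL=6/13, sR=30/137; mL=3/13, mR=-216/1781; mL+mR=15/137 → advance +1; mR−mL=-627/1781 → turn -1·90°
n=4: pose=(0,-1,E); sL=20/87, sR=20/123; mL=10/87, mR=-40/1189; mL+mR=10/123 → advance +1; mR−mL=-530/3567 → turn -1·90°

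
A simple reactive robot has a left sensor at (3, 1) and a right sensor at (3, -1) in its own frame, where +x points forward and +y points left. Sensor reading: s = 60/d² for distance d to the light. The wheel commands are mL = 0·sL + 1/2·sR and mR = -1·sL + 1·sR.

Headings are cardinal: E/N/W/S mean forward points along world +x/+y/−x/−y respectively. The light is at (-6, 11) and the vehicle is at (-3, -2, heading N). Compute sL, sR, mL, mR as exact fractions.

15/26 15/29 15/58 -45/754

left sensor world pos  = (-4, 1); dL² = 104
right sensor world pos = (-2, 1); dR² = 116
sL = 60/104 = 15/26
sR = 60/116 = 15/29
mL = 0·sL + 1/2·sR = 15/58
mR = -1·sL + 1·sR = -45/754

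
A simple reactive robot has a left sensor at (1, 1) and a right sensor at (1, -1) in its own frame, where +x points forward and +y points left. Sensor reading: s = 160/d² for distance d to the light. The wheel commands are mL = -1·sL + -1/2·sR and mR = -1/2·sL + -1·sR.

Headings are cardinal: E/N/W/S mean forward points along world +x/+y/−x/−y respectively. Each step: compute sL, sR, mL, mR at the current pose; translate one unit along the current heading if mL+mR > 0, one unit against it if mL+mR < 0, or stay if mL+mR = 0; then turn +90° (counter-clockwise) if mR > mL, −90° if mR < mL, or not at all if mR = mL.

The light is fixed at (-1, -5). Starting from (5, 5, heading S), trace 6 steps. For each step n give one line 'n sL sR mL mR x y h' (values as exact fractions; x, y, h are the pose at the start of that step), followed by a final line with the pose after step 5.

0 16/13 80/53 -1368/689 -1464/689 5 5 S
1 32/25 160/169 -7408/4225 -6704/4225 5 6 W
2 40/41 20/17 -1090/697 -1160/697 6 6 S
3 160/157 32/41 -9072/6437 -8304/6437 6 7 W
4 80/101 16/17 -2168/1717 -2296/1717 7 7 S
5 160/193 32/49 -10928/9457 -10096/9457 7 8 W
final 8 8 S

n=0: pose=(5,5,S); sL=16/13, sR=80/53; mL=-1368/689, mR=-1464/689; mL+mR=-2832/689 → advance -1; mR−mL=-96/689 → turn -1·90°
n=1: pose=(5,6,W); sL=32/25, sR=160/169; mL=-7408/4225, mR=-6704/4225; mL+mR=-14112/4225 → advance -1; mR−mL=704/4225 → turn +1·90°
n=2: pose=(6,6,S); sL=40/41, sR=20/17; mL=-1090/697, mR=-1160/697; mL+mR=-2250/697 → advance -1; mR−mL=-70/697 → turn -1·90°
n=3: pose=(6,7,W); sL=160/157, sR=32/41; mL=-9072/6437, mR=-8304/6437; mL+mR=-17376/6437 → advance -1; mR−mL=768/6437 → turn +1·90°
n=4: pose=(7,7,S); sL=80/101, sR=16/17; mL=-2168/1717, mR=-2296/1717; mL+mR=-4464/1717 → advance -1; mR−mL=-128/1717 → turn -1·90°
n=5: pose=(7,8,W); sL=160/193, sR=32/49; mL=-10928/9457, mR=-10096/9457; mL+mR=-21024/9457 → advance -1; mR−mL=832/9457 → turn +1·90°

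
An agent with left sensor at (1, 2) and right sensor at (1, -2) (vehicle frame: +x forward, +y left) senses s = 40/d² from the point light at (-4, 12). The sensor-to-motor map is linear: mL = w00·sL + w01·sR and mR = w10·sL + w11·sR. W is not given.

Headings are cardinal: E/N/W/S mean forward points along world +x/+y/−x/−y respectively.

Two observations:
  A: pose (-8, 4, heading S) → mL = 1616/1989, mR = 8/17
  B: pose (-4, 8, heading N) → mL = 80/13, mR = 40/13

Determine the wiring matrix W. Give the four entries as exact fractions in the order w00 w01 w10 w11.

obs A: pose=(-8,4,S) → sL=8/17, sR=40/117, mL=1616/1989, mR=8/17
obs B: pose=(-4,8,N) → sL=40/13, sR=40/13, mL=80/13, mR=40/13
sensor matrix S = [[8/17, 40/117], [40/13, 40/13]]; det S = 10240/25857
solve [mL_A; mL_B] = S·[w00; w01] and [mR_A; mR_B] = S·[w10; w11]:
  w00 = 1, w01 = 1, w10 = 1, w11 = 0

1 1 1 0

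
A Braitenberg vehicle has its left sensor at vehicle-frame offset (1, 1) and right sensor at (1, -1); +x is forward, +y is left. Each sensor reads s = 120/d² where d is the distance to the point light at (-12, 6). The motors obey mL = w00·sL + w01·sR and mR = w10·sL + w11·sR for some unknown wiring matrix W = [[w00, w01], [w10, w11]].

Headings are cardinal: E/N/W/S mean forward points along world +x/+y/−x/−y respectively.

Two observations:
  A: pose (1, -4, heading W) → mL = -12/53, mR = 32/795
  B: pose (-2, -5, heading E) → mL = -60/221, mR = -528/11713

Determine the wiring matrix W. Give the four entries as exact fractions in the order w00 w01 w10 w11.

obs A: pose=(1,-4,W) → sL=24/53, sR=8/15, mL=-12/53, mR=32/795
obs B: pose=(-2,-5,E) → sL=120/221, sR=24/53, mL=-60/221, mR=-528/11713
sensor matrix S = [[24/53, 8/15], [120/221, 24/53]]; det S = -52480/620789
solve [mL_A; mL_B] = S·[w00; w01] and [mR_A; mR_B] = S·[w10; w11]:
  w00 = -1/2, w01 = 0, w10 = -1/2, w11 = 1/2

-1/2 0 -1/2 1/2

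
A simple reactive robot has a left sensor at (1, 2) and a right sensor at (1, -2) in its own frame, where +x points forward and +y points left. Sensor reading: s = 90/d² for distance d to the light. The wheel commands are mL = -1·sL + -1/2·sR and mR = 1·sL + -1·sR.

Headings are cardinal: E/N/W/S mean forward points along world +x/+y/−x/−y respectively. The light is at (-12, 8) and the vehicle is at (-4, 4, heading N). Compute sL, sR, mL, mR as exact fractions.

2 90/109 -263/109 128/109

left sensor world pos  = (-6, 5); dL² = 45
right sensor world pos = (-2, 5); dR² = 109
sL = 90/45 = 2
sR = 90/109 = 90/109
mL = -1·sL + -1/2·sR = -263/109
mR = 1·sL + -1·sR = 128/109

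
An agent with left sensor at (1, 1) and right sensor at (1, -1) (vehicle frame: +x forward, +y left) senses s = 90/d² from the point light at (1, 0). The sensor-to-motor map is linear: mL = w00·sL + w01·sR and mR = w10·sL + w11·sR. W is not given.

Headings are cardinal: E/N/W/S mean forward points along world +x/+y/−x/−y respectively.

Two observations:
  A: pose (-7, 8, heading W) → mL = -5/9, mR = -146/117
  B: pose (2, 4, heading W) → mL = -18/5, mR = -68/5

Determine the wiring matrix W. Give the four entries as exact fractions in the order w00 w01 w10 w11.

obs A: pose=(-7,8,W) → sL=9/13, sR=5/9, mL=-5/9, mR=-146/117
obs B: pose=(2,4,W) → sL=10, sR=18/5, mL=-18/5, mR=-68/5
sensor matrix S = [[9/13, 5/9], [10, 18/5]]; det S = -1792/585
solve [mL_A; mL_B] = S·[w00; w01] and [mR_A; mR_B] = S·[w10; w11]:
  w00 = 0, w01 = -1, w10 = -1, w11 = -1

0 -1 -1 -1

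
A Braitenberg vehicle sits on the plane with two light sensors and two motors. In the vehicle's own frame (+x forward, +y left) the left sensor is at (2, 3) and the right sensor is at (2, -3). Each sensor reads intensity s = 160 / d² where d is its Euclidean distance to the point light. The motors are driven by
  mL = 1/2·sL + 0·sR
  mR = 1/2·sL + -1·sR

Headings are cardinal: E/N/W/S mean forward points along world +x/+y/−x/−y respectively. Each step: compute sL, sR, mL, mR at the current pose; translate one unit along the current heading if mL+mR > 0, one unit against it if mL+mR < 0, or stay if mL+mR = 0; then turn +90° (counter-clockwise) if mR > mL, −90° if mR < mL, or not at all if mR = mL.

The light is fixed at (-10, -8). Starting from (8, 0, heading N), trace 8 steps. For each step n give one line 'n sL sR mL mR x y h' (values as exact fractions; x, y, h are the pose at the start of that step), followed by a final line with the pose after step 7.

n=0: pose=(8,0,N); sL=32/65, sR=160/541; mL=16/65, mR=-1744/35165; mL+mR=6912/35165 → advance +1; mR−mL=-160/541 → turn -1·90°
n=1: pose=(8,1,E); sL=5/17, sR=40/109; mL=5/34, mR=-815/3706; mL+mR=-135/1853 → advance -1; mR−mL=-40/109 → turn -1·90°
n=2: pose=(7,1,S); sL=160/449, sR=32/49; mL=80/449, mR=-10448/22001; mL+mR=-6528/22001 → advance -1; mR−mL=-32/49 → turn -1·90°
n=3: pose=(7,2,W); sL=80/137, sR=80/197; mL=40/137, mR=-3080/26989; mL+mR=4800/26989 → advance +1; mR−mL=-80/197 → turn -1·90°
n=4: pose=(6,2,N); sL=160/313, sR=32/101; mL=80/313, mR=-1936/31613; mL+mR=6144/31613 → advance +1; mR−mL=-32/101 → turn -1·90°
n=5: pose=(6,3,E); sL=4/13, sR=40/97; mL=2/13, mR=-326/1261; mL+mR=-132/1261 → advance -1; mR−mL=-40/97 → turn -1·90°
n=6: pose=(5,3,S); sL=32/81, sR=32/45; mL=16/81, mR=-208/405; mL+mR=-128/405 → advance -1; mR−mL=-32/45 → turn -1·90°
n=7: pose=(5,4,W); sL=16/25, sR=80/197; mL=8/25, mR=-424/4925; mL+mR=1152/4925 → advance +1; mR−mL=-80/197 → turn -1·90°

0 32/65 160/541 16/65 -1744/35165 8 0 N
1 5/17 40/109 5/34 -815/3706 8 1 E
2 160/449 32/49 80/449 -10448/22001 7 1 S
3 80/137 80/197 40/137 -3080/26989 7 2 W
4 160/313 32/101 80/313 -1936/31613 6 2 N
5 4/13 40/97 2/13 -326/1261 6 3 E
6 32/81 32/45 16/81 -208/405 5 3 S
7 16/25 80/197 8/25 -424/4925 5 4 W
final 4 4 N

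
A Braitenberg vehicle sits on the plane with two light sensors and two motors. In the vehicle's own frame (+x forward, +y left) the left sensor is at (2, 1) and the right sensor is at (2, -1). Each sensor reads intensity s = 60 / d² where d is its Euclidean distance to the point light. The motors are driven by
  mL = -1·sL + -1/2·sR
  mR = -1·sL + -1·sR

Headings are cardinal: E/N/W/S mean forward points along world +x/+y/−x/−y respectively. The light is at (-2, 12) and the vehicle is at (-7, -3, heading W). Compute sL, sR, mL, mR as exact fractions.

left sensor world pos  = (-9, -4); dL² = 305
right sensor world pos = (-9, -2); dR² = 245
sL = 60/305 = 12/61
sR = 60/245 = 12/49
mL = -1·sL + -1/2·sR = -954/2989
mR = -1·sL + -1·sR = -1320/2989

12/61 12/49 -954/2989 -1320/2989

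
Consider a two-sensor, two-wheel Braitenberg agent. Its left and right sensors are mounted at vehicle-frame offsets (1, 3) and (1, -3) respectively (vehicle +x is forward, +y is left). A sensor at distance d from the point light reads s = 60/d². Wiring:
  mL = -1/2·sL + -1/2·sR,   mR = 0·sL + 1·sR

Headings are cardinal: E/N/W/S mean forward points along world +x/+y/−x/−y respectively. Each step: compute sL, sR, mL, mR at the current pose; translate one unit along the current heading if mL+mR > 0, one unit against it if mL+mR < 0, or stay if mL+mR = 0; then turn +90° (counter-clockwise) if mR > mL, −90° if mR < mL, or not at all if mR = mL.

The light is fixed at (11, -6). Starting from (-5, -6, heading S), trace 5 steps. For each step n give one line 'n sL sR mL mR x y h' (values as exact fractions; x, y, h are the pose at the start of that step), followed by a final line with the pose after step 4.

0 6/17 30/181 -798/3077 30/181 -5 -6 S
1 60/241 60/229 -14100/55189 60/229 -5 -5 E
2 15/82 15/37 -1785/6068 15/37 -4 -5 N
3 60/257 60/281 -16140/72217 60/281 -4 -4 W
4 30/61 6/29 -618/1769 6/29 -3 -4 S
final -3 -3 E

n=0: pose=(-5,-6,S); sL=6/17, sR=30/181; mL=-798/3077, mR=30/181; mL+mR=-288/3077 → advance -1; mR−mL=1308/3077 → turn +1·90°
n=1: pose=(-5,-5,E); sL=60/241, sR=60/229; mL=-14100/55189, mR=60/229; mL+mR=360/55189 → advance +1; mR−mL=28560/55189 → turn +1·90°
n=2: pose=(-4,-5,N); sL=15/82, sR=15/37; mL=-1785/6068, mR=15/37; mL+mR=675/6068 → advance +1; mR−mL=4245/6068 → turn +1·90°
n=3: pose=(-4,-4,W); sL=60/257, sR=60/281; mL=-16140/72217, mR=60/281; mL+mR=-720/72217 → advance -1; mR−mL=31560/72217 → turn +1·90°
n=4: pose=(-3,-4,S); sL=30/61, sR=6/29; mL=-618/1769, mR=6/29; mL+mR=-252/1769 → advance -1; mR−mL=984/1769 → turn +1·90°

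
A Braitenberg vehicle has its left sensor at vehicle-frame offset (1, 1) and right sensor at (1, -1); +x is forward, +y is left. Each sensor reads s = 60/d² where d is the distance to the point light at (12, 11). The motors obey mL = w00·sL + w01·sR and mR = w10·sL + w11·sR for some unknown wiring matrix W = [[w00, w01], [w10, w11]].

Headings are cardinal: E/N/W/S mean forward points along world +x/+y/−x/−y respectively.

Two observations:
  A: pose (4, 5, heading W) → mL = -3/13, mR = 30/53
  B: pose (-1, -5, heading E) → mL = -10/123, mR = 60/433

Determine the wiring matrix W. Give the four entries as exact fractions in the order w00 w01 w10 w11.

-1/2 0 0 1

obs A: pose=(4,5,W) → sL=6/13, sR=30/53, mL=-3/13, mR=30/53
obs B: pose=(-1,-5,E) → sL=20/123, sR=60/433, mL=-10/123, mR=60/433
sensor matrix S = [[6/13, 30/53], [20/123, 60/433]]; det S = -343520/12231817
solve [mL_A; mL_B] = S·[w00; w01] and [mR_A; mR_B] = S·[w10; w11]:
  w00 = -1/2, w01 = 0, w10 = 0, w11 = 1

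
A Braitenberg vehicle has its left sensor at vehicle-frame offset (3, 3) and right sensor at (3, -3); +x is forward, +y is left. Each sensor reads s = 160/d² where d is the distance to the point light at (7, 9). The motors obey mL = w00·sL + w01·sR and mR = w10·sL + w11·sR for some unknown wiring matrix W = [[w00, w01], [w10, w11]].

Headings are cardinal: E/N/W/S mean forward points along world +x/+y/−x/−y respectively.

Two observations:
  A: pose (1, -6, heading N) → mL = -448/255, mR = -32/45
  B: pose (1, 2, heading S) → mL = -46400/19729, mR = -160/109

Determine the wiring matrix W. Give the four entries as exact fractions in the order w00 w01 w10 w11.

obs A: pose=(1,-6,N) → sL=32/45, sR=160/153, mL=-448/255, mR=-32/45
obs B: pose=(1,2,S) → sL=160/109, sR=160/181, mL=-46400/19729, mR=-160/109
sensor matrix S = [[32/45, 160/153], [160/109, 160/181]]; det S = -2736128/3018537
solve [mL_A; mL_B] = S·[w00; w01] and [mR_A; mR_B] = S·[w10; w11]:
  w00 = -1, w01 = -1, w10 = -1, w11 = 0

-1 -1 -1 0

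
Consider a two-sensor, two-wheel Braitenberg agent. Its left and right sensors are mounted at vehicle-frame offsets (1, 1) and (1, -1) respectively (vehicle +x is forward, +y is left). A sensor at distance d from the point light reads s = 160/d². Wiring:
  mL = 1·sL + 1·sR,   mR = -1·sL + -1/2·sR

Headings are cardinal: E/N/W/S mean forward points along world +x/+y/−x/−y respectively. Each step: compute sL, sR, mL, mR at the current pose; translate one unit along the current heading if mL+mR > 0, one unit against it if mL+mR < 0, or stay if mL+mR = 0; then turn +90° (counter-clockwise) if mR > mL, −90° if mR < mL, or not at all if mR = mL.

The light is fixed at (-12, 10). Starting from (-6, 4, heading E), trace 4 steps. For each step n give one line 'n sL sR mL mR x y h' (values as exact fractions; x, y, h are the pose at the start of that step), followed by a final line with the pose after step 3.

n=0: pose=(-6,4,E); sL=80/37, sR=80/49; mL=6880/1813, mR=-5400/1813; mL+mR=40/49 → advance +1; mR−mL=-12280/1813 → turn -1·90°
n=1: pose=(-5,4,S); sL=160/113, sR=32/17; mL=6336/1921, mR=-4528/1921; mL+mR=16/17 → advance +1; mR−mL=-10864/1921 → turn -1·90°
n=2: pose=(-5,3,W); sL=8/5, sR=20/9; mL=172/45, mR=-122/45; mL+mR=10/9 → advance +1; mR−mL=-98/15 → turn -1·90°
n=3: pose=(-6,3,N); sL=160/61, sR=32/17; mL=4672/1037, mR=-3696/1037; mL+mR=16/17 → advance +1; mR−mL=-8368/1037 → turn -1·90°

0 80/37 80/49 6880/1813 -5400/1813 -6 4 E
1 160/113 32/17 6336/1921 -4528/1921 -5 4 S
2 8/5 20/9 172/45 -122/45 -5 3 W
3 160/61 32/17 4672/1037 -3696/1037 -6 3 N
final -6 4 E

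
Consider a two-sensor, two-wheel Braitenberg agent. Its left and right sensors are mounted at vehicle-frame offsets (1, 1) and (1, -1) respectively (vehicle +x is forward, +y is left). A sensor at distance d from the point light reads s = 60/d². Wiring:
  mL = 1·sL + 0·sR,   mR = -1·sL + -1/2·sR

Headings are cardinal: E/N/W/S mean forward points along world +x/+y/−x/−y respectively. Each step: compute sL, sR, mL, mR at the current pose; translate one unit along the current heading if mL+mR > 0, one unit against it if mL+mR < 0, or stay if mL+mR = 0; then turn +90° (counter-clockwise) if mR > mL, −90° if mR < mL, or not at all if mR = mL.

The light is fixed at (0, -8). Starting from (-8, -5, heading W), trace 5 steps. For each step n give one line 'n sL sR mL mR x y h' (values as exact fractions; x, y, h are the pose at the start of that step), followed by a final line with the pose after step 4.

0 12/17 60/97 12/17 -1674/1649 -8 -5 W
1 3/4 15/13 3/4 -69/52 -7 -5 N
2 4/3 60/37 4/3 -238/111 -7 -6 E
3 6/5 30/41 6/5 -321/205 -8 -6 S
4 12/17 60/97 12/17 -1674/1649 -8 -5 W
final -7 -5 N

n=0: pose=(-8,-5,W); sL=12/17, sR=60/97; mL=12/17, mR=-1674/1649; mL+mR=-30/97 → advance -1; mR−mL=-2838/1649 → turn -1·90°
n=1: pose=(-7,-5,N); sL=3/4, sR=15/13; mL=3/4, mR=-69/52; mL+mR=-15/26 → advance -1; mR−mL=-27/13 → turn -1·90°
n=2: pose=(-7,-6,E); sL=4/3, sR=60/37; mL=4/3, mR=-238/111; mL+mR=-30/37 → advance -1; mR−mL=-386/111 → turn -1·90°
n=3: pose=(-8,-6,S); sL=6/5, sR=30/41; mL=6/5, mR=-321/205; mL+mR=-15/41 → advance -1; mR−mL=-567/205 → turn -1·90°
n=4: pose=(-8,-5,W); sL=12/17, sR=60/97; mL=12/17, mR=-1674/1649; mL+mR=-30/97 → advance -1; mR−mL=-2838/1649 → turn -1·90°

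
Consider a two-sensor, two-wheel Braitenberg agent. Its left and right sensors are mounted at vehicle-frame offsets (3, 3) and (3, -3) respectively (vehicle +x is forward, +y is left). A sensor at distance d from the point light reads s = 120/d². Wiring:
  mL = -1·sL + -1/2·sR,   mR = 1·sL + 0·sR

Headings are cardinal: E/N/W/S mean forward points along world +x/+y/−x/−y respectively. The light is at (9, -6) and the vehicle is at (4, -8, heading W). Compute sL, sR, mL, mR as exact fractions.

120/89 24/13 -2628/1157 120/89

left sensor world pos  = (1, -11); dL² = 89
right sensor world pos = (1, -5); dR² = 65
sL = 120/89 = 120/89
sR = 120/65 = 24/13
mL = -1·sL + -1/2·sR = -2628/1157
mR = 1·sL + 0·sR = 120/89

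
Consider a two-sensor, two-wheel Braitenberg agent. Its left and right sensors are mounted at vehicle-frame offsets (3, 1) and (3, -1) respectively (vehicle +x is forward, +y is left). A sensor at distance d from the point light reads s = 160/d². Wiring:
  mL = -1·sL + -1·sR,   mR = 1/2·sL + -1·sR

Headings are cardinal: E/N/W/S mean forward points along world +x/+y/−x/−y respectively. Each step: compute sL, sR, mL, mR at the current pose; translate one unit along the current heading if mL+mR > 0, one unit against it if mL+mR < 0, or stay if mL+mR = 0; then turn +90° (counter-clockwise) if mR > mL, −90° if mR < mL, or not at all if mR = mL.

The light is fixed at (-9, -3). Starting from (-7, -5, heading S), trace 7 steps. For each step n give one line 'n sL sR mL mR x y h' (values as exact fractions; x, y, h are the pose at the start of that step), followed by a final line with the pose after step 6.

0 80/17 80/13 -2400/221 -840/221 -7 -5 S
1 32/5 160/29 -1728/145 -336/145 -7 -4 E
2 40 20 -60 0 -8 -4 N
3 160/13 32 -576/13 -336/13 -8 -5 W
4 80/17 80/13 -2400/221 -840/221 -7 -5 S
5 32/5 160/29 -1728/145 -336/145 -7 -4 E
6 40 20 -60 0 -8 -4 N
final -8 -5 W

n=0: pose=(-7,-5,S); sL=80/17, sR=80/13; mL=-2400/221, mR=-840/221; mL+mR=-3240/221 → advance -1; mR−mL=120/17 → turn +1·90°
n=1: pose=(-7,-4,E); sL=32/5, sR=160/29; mL=-1728/145, mR=-336/145; mL+mR=-2064/145 → advance -1; mR−mL=48/5 → turn +1·90°
n=2: pose=(-8,-4,N); sL=40, sR=20; mL=-60, mR=0; mL+mR=-60 → advance -1; mR−mL=60 → turn +1·90°
n=3: pose=(-8,-5,W); sL=160/13, sR=32; mL=-576/13, mR=-336/13; mL+mR=-912/13 → advance -1; mR−mL=240/13 → turn +1·90°
n=4: pose=(-7,-5,S); sL=80/17, sR=80/13; mL=-2400/221, mR=-840/221; mL+mR=-3240/221 → advance -1; mR−mL=120/17 → turn +1·90°
n=5: pose=(-7,-4,E); sL=32/5, sR=160/29; mL=-1728/145, mR=-336/145; mL+mR=-2064/145 → advance -1; mR−mL=48/5 → turn +1·90°
n=6: pose=(-8,-4,N); sL=40, sR=20; mL=-60, mR=0; mL+mR=-60 → advance -1; mR−mL=60 → turn +1·90°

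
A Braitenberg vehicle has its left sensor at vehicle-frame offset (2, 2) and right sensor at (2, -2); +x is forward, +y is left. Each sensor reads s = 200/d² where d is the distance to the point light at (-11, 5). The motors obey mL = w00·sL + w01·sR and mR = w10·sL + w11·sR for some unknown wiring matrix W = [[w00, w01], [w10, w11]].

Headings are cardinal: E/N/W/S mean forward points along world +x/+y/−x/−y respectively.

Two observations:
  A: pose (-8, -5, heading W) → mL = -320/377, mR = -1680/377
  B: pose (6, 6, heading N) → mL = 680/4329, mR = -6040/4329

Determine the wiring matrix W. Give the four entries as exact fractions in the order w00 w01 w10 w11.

obs A: pose=(-8,-5,W) → sL=40/29, sR=40/13, mL=-320/377, mR=-1680/377
obs B: pose=(6,6,N) → sL=100/117, sR=20/37, mL=680/4329, mR=-6040/4329
sensor matrix S = [[40/29, 40/13], [100/117, 20/37]]; det S = -3075200/1632033
solve [mL_A; mL_B] = S·[w00; w01] and [mR_A; mR_B] = S·[w10; w11]:
  w00 = 1/2, w01 = -1/2, w10 = -1, w11 = -1

1/2 -1/2 -1 -1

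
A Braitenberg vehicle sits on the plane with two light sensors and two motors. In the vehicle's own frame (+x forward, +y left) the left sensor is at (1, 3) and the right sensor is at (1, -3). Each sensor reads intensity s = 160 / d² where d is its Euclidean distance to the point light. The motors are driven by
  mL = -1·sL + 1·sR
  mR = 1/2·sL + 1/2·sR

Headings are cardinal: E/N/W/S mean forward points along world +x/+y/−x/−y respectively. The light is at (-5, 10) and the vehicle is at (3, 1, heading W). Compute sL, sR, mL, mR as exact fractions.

left sensor world pos  = (2, -2); dL² = 193
right sensor world pos = (2, 4); dR² = 85
sL = 160/193 = 160/193
sR = 160/85 = 32/17
mL = -1·sL + 1·sR = 3456/3281
mR = 1/2·sL + 1/2·sR = 4448/3281

160/193 32/17 3456/3281 4448/3281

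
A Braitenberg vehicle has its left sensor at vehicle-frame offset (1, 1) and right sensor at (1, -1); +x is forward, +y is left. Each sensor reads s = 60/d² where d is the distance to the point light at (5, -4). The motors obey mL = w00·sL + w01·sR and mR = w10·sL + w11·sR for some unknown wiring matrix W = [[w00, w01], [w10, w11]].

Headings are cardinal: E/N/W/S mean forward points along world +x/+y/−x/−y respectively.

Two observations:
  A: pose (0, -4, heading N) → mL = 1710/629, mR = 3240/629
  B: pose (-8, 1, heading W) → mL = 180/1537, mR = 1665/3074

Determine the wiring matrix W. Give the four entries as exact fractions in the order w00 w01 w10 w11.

-1/2 1 1 1

obs A: pose=(0,-4,N) → sL=60/37, sR=60/17, mL=1710/629, mR=3240/629
obs B: pose=(-8,1,W) → sL=15/53, sR=15/58, mL=180/1537, mR=1665/3074
sensor matrix S = [[60/37, 60/17], [15/53, 15/58]]; det S = -560250/966773
solve [mL_A; mL_B] = S·[w00; w01] and [mR_A; mR_B] = S·[w10; w11]:
  w00 = -1/2, w01 = 1, w10 = 1, w11 = 1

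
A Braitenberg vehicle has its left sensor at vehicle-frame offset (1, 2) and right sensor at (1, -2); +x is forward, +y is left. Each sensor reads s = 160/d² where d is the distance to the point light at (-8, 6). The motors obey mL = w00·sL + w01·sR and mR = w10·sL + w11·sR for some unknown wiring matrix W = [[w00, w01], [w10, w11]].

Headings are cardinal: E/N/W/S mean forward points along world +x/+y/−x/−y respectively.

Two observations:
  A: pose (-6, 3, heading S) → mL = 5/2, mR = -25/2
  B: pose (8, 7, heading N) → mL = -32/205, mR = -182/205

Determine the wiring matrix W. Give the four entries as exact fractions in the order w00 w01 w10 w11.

obs A: pose=(-6,3,S) → sL=5, sR=10, mL=5/2, mR=-25/2
obs B: pose=(8,7,N) → sL=4/5, sR=20/41, mL=-32/205, mR=-182/205
sensor matrix S = [[5, 10], [4/5, 20/41]]; det S = -228/41
solve [mL_A; mL_B] = S·[w00; w01] and [mR_A; mR_B] = S·[w10; w11]:
  w00 = -1/2, w01 = 1/2, w10 = -1/2, w11 = -1

-1/2 1/2 -1/2 -1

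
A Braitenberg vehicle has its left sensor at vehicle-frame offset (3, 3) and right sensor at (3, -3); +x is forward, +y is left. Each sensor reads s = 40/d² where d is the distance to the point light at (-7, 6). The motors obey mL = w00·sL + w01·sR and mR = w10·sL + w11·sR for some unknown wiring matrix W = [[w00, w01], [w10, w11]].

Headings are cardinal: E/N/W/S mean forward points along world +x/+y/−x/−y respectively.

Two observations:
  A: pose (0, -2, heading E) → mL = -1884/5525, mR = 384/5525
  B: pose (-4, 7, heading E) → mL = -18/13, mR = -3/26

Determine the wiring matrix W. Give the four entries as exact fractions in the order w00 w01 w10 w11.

obs A: pose=(0,-2,E) → sL=8/25, sR=40/221, mL=-1884/5525, mR=384/5525
obs B: pose=(-4,7,E) → sL=10/13, sR=1, mL=-18/13, mR=-3/26
sensor matrix S = [[8/25, 40/221], [10/13, 1]]; det S = 12984/71825
solve [mL_A; mL_B] = S·[w00; w01] and [mR_A; mR_B] = S·[w10; w11]:
  w00 = -1/2, w01 = -1, w10 = 1/2, w11 = -1/2

-1/2 -1 1/2 -1/2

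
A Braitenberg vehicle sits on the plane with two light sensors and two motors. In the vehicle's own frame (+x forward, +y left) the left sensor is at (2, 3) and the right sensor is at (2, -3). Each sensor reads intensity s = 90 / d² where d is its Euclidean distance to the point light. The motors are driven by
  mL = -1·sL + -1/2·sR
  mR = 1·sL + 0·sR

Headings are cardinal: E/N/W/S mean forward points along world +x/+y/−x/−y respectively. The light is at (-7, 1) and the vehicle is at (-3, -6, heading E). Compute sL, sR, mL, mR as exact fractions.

45/26 45/68 -3645/1768 45/26

left sensor world pos  = (-1, -3); dL² = 52
right sensor world pos = (-1, -9); dR² = 136
sL = 90/52 = 45/26
sR = 90/136 = 45/68
mL = -1·sL + -1/2·sR = -3645/1768
mR = 1·sL + 0·sR = 45/26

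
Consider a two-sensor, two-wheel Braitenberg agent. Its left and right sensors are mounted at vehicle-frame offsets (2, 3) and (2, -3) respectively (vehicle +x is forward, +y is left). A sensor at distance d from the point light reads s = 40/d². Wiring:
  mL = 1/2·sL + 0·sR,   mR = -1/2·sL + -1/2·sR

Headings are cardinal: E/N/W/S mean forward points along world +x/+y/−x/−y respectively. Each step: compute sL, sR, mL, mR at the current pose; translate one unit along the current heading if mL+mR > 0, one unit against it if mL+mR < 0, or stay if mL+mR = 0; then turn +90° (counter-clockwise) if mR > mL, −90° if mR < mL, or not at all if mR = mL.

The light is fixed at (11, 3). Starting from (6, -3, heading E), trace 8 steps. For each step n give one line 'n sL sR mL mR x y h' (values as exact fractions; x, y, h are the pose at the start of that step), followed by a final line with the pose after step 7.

n=0: pose=(6,-3,E); sL=20/9, sR=4/9; mL=10/9, mR=-4/3; mL+mR=-2/9 → advance -1; mR−mL=-22/9 → turn -1·90°
n=1: pose=(5,-3,S); sL=40/73, sR=8/29; mL=20/73, mR=-872/2117; mL+mR=-4/29 → advance -1; mR−mL=-1452/2117 → turn -1·90°
n=2: pose=(5,-2,W); sL=5/16, sR=10/17; mL=5/32, mR=-245/544; mL+mR=-5/17 → advance -1; mR−mL=-165/272 → turn -1·90°
n=3: pose=(6,-2,N); sL=40/73, sR=40/13; mL=20/73, mR=-1720/949; mL+mR=-20/13 → advance -1; mR−mL=-1980/949 → turn -1·90°
n=4: pose=(6,-3,E); sL=20/9, sR=4/9; mL=10/9, mR=-4/3; mL+mR=-2/9 → advance -1; mR−mL=-22/9 → turn -1·90°
n=5: pose=(5,-3,S); sL=40/73, sR=8/29; mL=20/73, mR=-872/2117; mL+mR=-4/29 → advance -1; mR−mL=-1452/2117 → turn -1·90°
n=6: pose=(5,-2,W); sL=5/16, sR=10/17; mL=5/32, mR=-245/544; mL+mR=-5/17 → advance -1; mR−mL=-165/272 → turn -1·90°
n=7: pose=(6,-2,N); sL=40/73, sR=40/13; mL=20/73, mR=-1720/949; mL+mR=-20/13 → advance -1; mR−mL=-1980/949 → turn -1·90°

0 20/9 4/9 10/9 -4/3 6 -3 E
1 40/73 8/29 20/73 -872/2117 5 -3 S
2 5/16 10/17 5/32 -245/544 5 -2 W
3 40/73 40/13 20/73 -1720/949 6 -2 N
4 20/9 4/9 10/9 -4/3 6 -3 E
5 40/73 8/29 20/73 -872/2117 5 -3 S
6 5/16 10/17 5/32 -245/544 5 -2 W
7 40/73 40/13 20/73 -1720/949 6 -2 N
final 6 -3 E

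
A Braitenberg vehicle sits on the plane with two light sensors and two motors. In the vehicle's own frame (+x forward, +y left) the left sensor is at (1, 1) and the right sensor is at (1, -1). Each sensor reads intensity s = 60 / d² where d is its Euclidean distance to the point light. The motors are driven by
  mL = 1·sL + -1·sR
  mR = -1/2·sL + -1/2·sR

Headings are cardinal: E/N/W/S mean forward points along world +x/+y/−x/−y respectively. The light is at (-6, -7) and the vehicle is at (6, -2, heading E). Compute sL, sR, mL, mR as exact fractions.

12/41 12/37 -48/1517 -468/1517

left sensor world pos  = (7, -1); dL² = 205
right sensor world pos = (7, -3); dR² = 185
sL = 60/205 = 12/41
sR = 60/185 = 12/37
mL = 1·sL + -1·sR = -48/1517
mR = -1/2·sL + -1/2·sR = -468/1517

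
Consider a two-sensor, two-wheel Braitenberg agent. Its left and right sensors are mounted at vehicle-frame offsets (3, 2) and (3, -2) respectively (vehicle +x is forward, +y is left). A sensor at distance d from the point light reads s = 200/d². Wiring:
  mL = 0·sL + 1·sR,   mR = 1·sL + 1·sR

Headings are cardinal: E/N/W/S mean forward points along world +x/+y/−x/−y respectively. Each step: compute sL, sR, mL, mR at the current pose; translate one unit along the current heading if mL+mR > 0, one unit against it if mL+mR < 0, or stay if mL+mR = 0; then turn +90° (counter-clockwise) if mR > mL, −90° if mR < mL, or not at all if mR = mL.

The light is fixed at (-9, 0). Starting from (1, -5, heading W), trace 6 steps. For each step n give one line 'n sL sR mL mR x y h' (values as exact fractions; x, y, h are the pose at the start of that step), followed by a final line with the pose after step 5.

n=0: pose=(1,-5,W); sL=100/49, sR=100/29; mL=100/29, mR=7800/1421; mL+mR=12700/1421 → advance +1; mR−mL=100/49 → turn +1·90°
n=1: pose=(0,-5,S); sL=40/37, sR=200/113; mL=200/113, mR=11920/4181; mL+mR=19320/4181 → advance +1; mR−mL=40/37 → turn +1·90°
n=2: pose=(0,-6,E); sL=5/4, sR=25/26; mL=25/26, mR=115/52; mL+mR=165/52 → advance +1; mR−mL=5/4 → turn +1·90°
n=3: pose=(1,-6,N); sL=200/73, sR=200/153; mL=200/153, mR=45200/11169; mL+mR=59800/11169 → advance +1; mR−mL=200/73 → turn +1·90°
n=4: pose=(1,-5,W); sL=100/49, sR=100/29; mL=100/29, mR=7800/1421; mL+mR=12700/1421 → advance +1; mR−mL=100/49 → turn +1·90°
n=5: pose=(0,-5,S); sL=40/37, sR=200/113; mL=200/113, mR=11920/4181; mL+mR=19320/4181 → advance +1; mR−mL=40/37 → turn +1·90°

0 100/49 100/29 100/29 7800/1421 1 -5 W
1 40/37 200/113 200/113 11920/4181 0 -5 S
2 5/4 25/26 25/26 115/52 0 -6 E
3 200/73 200/153 200/153 45200/11169 1 -6 N
4 100/49 100/29 100/29 7800/1421 1 -5 W
5 40/37 200/113 200/113 11920/4181 0 -5 S
final 0 -6 E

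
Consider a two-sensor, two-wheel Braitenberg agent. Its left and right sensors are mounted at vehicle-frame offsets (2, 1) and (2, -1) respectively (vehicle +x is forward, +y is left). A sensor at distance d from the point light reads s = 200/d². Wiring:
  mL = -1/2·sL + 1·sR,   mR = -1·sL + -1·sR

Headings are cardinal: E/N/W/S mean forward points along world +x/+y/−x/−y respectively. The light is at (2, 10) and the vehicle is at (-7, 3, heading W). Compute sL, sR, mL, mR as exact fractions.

40/37 200/157 4260/5809 -13680/5809

left sensor world pos  = (-9, 2); dL² = 185
right sensor world pos = (-9, 4); dR² = 157
sL = 200/185 = 40/37
sR = 200/157 = 200/157
mL = -1/2·sL + 1·sR = 4260/5809
mR = -1·sL + -1·sR = -13680/5809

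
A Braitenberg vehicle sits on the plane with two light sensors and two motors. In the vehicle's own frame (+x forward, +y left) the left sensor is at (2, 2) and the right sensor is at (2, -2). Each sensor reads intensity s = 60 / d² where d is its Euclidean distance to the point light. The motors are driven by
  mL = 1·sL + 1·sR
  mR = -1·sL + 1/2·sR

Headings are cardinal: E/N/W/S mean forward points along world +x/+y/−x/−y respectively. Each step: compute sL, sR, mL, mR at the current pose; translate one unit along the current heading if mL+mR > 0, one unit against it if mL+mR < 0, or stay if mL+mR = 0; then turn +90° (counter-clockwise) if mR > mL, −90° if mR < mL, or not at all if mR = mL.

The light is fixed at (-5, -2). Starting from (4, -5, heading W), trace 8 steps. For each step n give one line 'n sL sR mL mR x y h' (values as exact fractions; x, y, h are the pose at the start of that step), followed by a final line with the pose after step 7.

0 30/37 6/5 372/185 -39/185 4 -5 W
1 60/37 60/101 8280/3737 -4950/3737 3 -5 N
2 3/5 15/29 162/145 -99/290 3 -4 E
3 60/137 12/13 2424/1781 42/1781 4 -4 S
4 30/37 6/5 372/185 -39/185 4 -5 W
5 60/37 60/101 8280/3737 -4950/3737 3 -5 N
6 3/5 15/29 162/145 -99/290 3 -4 E
7 60/137 12/13 2424/1781 42/1781 4 -4 S
final 4 -5 W

n=0: pose=(4,-5,W); sL=30/37, sR=6/5; mL=372/185, mR=-39/185; mL+mR=9/5 → advance +1; mR−mL=-411/185 → turn -1·90°
n=1: pose=(3,-5,N); sL=60/37, sR=60/101; mL=8280/3737, mR=-4950/3737; mL+mR=90/101 → advance +1; mR−mL=-13230/3737 → turn -1·90°
n=2: pose=(3,-4,E); sL=3/5, sR=15/29; mL=162/145, mR=-99/290; mL+mR=45/58 → advance +1; mR−mL=-423/290 → turn -1·90°
n=3: pose=(4,-4,S); sL=60/137, sR=12/13; mL=2424/1781, mR=42/1781; mL+mR=18/13 → advance +1; mR−mL=-2382/1781 → turn -1·90°
n=4: pose=(4,-5,W); sL=30/37, sR=6/5; mL=372/185, mR=-39/185; mL+mR=9/5 → advance +1; mR−mL=-411/185 → turn -1·90°
n=5: pose=(3,-5,N); sL=60/37, sR=60/101; mL=8280/3737, mR=-4950/3737; mL+mR=90/101 → advance +1; mR−mL=-13230/3737 → turn -1·90°
n=6: pose=(3,-4,E); sL=3/5, sR=15/29; mL=162/145, mR=-99/290; mL+mR=45/58 → advance +1; mR−mL=-423/290 → turn -1·90°
n=7: pose=(4,-4,S); sL=60/137, sR=12/13; mL=2424/1781, mR=42/1781; mL+mR=18/13 → advance +1; mR−mL=-2382/1781 → turn -1·90°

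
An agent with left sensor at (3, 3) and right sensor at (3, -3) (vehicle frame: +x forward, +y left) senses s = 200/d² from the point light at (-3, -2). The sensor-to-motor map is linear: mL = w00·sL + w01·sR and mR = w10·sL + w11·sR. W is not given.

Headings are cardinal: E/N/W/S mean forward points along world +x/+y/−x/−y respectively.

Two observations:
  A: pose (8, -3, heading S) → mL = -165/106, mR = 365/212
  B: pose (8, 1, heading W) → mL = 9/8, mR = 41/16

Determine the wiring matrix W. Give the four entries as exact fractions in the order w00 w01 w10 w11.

1 -1 1/2 1/2

obs A: pose=(8,-3,S) → sL=50/53, sR=5/2, mL=-165/106, mR=365/212
obs B: pose=(8,1,W) → sL=25/8, sR=2, mL=9/8, mR=41/16
sensor matrix S = [[50/53, 5/2], [25/8, 2]]; det S = -5025/848
solve [mL_A; mL_B] = S·[w00; w01] and [mR_A; mR_B] = S·[w10; w11]:
  w00 = 1, w01 = -1, w10 = 1/2, w11 = 1/2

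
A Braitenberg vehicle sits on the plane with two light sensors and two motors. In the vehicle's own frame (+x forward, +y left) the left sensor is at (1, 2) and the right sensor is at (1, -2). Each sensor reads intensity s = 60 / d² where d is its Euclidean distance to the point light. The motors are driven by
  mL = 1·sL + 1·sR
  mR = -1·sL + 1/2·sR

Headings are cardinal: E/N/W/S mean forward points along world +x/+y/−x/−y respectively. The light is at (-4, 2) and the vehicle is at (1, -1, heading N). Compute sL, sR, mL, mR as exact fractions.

60/13 60/53 3960/689 -2790/689

left sensor world pos  = (-1, 0); dL² = 13
right sensor world pos = (3, 0); dR² = 53
sL = 60/13 = 60/13
sR = 60/53 = 60/53
mL = 1·sL + 1·sR = 3960/689
mR = -1·sL + 1/2·sR = -2790/689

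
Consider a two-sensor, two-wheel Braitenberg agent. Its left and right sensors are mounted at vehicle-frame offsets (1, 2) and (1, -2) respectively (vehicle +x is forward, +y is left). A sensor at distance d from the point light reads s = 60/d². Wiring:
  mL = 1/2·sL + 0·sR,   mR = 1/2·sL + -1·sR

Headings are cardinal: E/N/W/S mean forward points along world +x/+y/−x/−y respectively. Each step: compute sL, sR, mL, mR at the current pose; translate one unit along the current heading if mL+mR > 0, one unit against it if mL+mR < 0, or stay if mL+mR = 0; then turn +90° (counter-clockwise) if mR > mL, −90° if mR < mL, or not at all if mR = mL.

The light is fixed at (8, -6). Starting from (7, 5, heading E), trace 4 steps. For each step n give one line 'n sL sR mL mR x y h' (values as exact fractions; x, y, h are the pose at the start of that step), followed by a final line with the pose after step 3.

n=0: pose=(7,5,E); sL=60/169, sR=20/27; mL=30/169, mR=-2570/4563; mL+mR=-1760/4563 → advance -1; mR−mL=-20/27 → turn -1·90°
n=1: pose=(6,5,S); sL=3/5, sR=15/29; mL=3/10, mR=-63/290; mL+mR=12/145 → advance +1; mR−mL=-15/29 → turn -1·90°
n=2: pose=(6,4,W); sL=60/73, sR=20/51; mL=30/73, mR=70/3723; mL+mR=1600/3723 → advance +1; mR−mL=-20/51 → turn -1·90°
n=3: pose=(5,4,N); sL=30/73, sR=30/61; mL=15/73, mR=-1275/4453; mL+mR=-360/4453 → advance -1; mR−mL=-30/61 → turn -1·90°

0 60/169 20/27 30/169 -2570/4563 7 5 E
1 3/5 15/29 3/10 -63/290 6 5 S
2 60/73 20/51 30/73 70/3723 6 4 W
3 30/73 30/61 15/73 -1275/4453 5 4 N
final 5 3 E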